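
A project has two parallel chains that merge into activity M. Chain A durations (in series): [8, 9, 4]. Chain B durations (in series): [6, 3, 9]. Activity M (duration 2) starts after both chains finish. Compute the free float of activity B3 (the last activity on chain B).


ES(B3) = sum of predecessors on chain B = 9
EF(B3) = ES + duration = 9 + 9 = 18
Successor of B3 is M. ES(M) = max(sum(A), sum(B)) = max(21, 18) = 21
Free float = ES(successor) - EF(current) = 21 - 18 = 3

3


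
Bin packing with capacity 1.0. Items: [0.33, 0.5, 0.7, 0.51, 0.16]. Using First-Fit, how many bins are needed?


Place items sequentially using First-Fit:
  Item 0.33 -> new Bin 1
  Item 0.5 -> Bin 1 (now 0.83)
  Item 0.7 -> new Bin 2
  Item 0.51 -> new Bin 3
  Item 0.16 -> Bin 1 (now 0.99)
Total bins used = 3

3


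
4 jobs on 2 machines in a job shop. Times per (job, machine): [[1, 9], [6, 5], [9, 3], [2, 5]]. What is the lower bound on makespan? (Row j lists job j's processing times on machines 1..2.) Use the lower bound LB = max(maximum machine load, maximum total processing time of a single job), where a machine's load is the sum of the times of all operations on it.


Machine loads:
  Machine 1: 1 + 6 + 9 + 2 = 18
  Machine 2: 9 + 5 + 3 + 5 = 22
Max machine load = 22
Job totals:
  Job 1: 10
  Job 2: 11
  Job 3: 12
  Job 4: 7
Max job total = 12
Lower bound = max(22, 12) = 22

22


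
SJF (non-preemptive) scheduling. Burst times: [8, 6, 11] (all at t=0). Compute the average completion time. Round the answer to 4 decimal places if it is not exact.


SJF order (ascending): [6, 8, 11]
Completion times:
  Job 1: burst=6, C=6
  Job 2: burst=8, C=14
  Job 3: burst=11, C=25
Average completion = 45/3 = 15.0

15.0


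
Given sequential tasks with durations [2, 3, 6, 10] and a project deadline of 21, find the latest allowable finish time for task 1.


LF(activity 1) = deadline - sum of successor durations
Successors: activities 2 through 4 with durations [3, 6, 10]
Sum of successor durations = 19
LF = 21 - 19 = 2

2


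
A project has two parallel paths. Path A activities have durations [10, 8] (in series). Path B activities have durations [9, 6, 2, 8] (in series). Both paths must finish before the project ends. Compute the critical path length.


Path A total = 10 + 8 = 18
Path B total = 9 + 6 + 2 + 8 = 25
Critical path = longest path = max(18, 25) = 25

25


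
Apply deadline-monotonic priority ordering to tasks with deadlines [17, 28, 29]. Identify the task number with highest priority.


Sort tasks by relative deadline (ascending):
  Task 1: deadline = 17
  Task 2: deadline = 28
  Task 3: deadline = 29
Priority order (highest first): [1, 2, 3]
Highest priority task = 1

1


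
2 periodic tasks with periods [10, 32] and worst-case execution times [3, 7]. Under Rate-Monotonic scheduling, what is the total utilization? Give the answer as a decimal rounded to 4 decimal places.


Compute individual utilizations (exact fractions):
  Task 1: C/T = 3/10 (approx. 0.3)
  Task 2: C/T = 7/32 (approx. 0.2188)
Total utilization U = 3/10 + 7/32 = 83/160
Rounded to 4 decimal places: U = 0.5188
RM (Liu & Layland) bound for 2 tasks = 0.828427; compare with U = 83/160 (approx. 0.518750)
U <= bound, so schedulable by RM sufficient condition.

0.5188


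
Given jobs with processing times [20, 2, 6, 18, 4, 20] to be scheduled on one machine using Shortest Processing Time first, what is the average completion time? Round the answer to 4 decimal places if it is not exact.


Sort jobs by processing time (SPT order): [2, 4, 6, 18, 20, 20]
Compute completion times sequentially:
  Job 1: processing = 2, completes at 2
  Job 2: processing = 4, completes at 6
  Job 3: processing = 6, completes at 12
  Job 4: processing = 18, completes at 30
  Job 5: processing = 20, completes at 50
  Job 6: processing = 20, completes at 70
Sum of completion times = 170
Average completion time = 170/6 = 28.3333

28.3333


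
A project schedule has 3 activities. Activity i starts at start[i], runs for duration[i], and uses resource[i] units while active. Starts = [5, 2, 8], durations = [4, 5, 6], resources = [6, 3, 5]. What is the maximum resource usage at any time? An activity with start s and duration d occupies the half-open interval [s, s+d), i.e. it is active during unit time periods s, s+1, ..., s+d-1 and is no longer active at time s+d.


Each activity i is active on [start_i, start_i + duration_i).
Compute total resource usage per time slot:
  t=0: active resources = [], total = 0
  t=1: active resources = [], total = 0
  t=2: active resources = [3], total = 3
  t=3: active resources = [3], total = 3
  t=4: active resources = [3], total = 3
  t=5: active resources = [6, 3], total = 9
  t=6: active resources = [6, 3], total = 9
  t=7: active resources = [6], total = 6
  t=8: active resources = [6, 5], total = 11
  t=9: active resources = [5], total = 5
  t=10: active resources = [5], total = 5
  t=11: active resources = [5], total = 5
  t=12: active resources = [5], total = 5
  t=13: active resources = [5], total = 5
Peak resource demand = 11

11


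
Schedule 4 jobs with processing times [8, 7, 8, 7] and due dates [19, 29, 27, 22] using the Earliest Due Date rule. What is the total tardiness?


Sort by due date (EDD order): [(8, 19), (7, 22), (8, 27), (7, 29)]
Compute completion times and tardiness:
  Job 1: p=8, d=19, C=8, tardiness=max(0,8-19)=0
  Job 2: p=7, d=22, C=15, tardiness=max(0,15-22)=0
  Job 3: p=8, d=27, C=23, tardiness=max(0,23-27)=0
  Job 4: p=7, d=29, C=30, tardiness=max(0,30-29)=1
Total tardiness = 1

1


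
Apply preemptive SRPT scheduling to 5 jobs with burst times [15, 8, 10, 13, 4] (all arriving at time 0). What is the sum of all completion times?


Since all jobs arrive at t=0, SRPT equals SPT ordering.
SPT order: [4, 8, 10, 13, 15]
Completion times:
  Job 1: p=4, C=4
  Job 2: p=8, C=12
  Job 3: p=10, C=22
  Job 4: p=13, C=35
  Job 5: p=15, C=50
Total completion time = 4 + 12 + 22 + 35 + 50 = 123

123


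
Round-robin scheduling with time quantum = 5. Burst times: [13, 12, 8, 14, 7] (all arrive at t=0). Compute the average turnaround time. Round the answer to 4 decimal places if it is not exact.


Time quantum = 5
Execution trace:
  J1 runs 5 units, time = 5
  J2 runs 5 units, time = 10
  J3 runs 5 units, time = 15
  J4 runs 5 units, time = 20
  J5 runs 5 units, time = 25
  J1 runs 5 units, time = 30
  J2 runs 5 units, time = 35
  J3 runs 3 units, time = 38
  J4 runs 5 units, time = 43
  J5 runs 2 units, time = 45
  J1 runs 3 units, time = 48
  J2 runs 2 units, time = 50
  J4 runs 4 units, time = 54
Finish times: [48, 50, 38, 54, 45]
Average turnaround = 235/5 = 47.0

47.0


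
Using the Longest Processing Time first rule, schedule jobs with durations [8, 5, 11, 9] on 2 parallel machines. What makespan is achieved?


Sort jobs in decreasing order (LPT): [11, 9, 8, 5]
Assign each job to the least loaded machine:
  Machine 1: jobs [11, 5], load = 16
  Machine 2: jobs [9, 8], load = 17
Makespan = max load = 17

17


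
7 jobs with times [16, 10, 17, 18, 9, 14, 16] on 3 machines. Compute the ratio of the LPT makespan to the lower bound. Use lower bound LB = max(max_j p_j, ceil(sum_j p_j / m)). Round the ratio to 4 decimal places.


LPT order: [18, 17, 16, 16, 14, 10, 9]
Machine loads after assignment: [37, 31, 32]
LPT makespan = 37
Lower bound = max(max_job, ceil(total/3)) = max(18, 34) = 34
Ratio = 37 / 34 = 1.0882

1.0882


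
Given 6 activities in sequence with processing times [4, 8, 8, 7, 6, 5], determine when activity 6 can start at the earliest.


Activity 6 starts after activities 1 through 5 complete.
Predecessor durations: [4, 8, 8, 7, 6]
ES = 4 + 8 + 8 + 7 + 6 = 33

33


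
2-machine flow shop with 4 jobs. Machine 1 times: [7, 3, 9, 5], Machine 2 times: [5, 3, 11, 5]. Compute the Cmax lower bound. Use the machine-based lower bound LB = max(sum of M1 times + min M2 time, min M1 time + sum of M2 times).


LB1 = sum(M1 times) + min(M2 times) = 24 + 3 = 27
LB2 = min(M1 times) + sum(M2 times) = 3 + 24 = 27
Lower bound = max(LB1, LB2) = max(27, 27) = 27

27


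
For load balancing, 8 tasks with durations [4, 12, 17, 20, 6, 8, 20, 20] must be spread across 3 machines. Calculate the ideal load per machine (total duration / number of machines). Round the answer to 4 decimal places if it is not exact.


Total processing time = 4 + 12 + 17 + 20 + 6 + 8 + 20 + 20 = 107
Number of machines = 3
Ideal balanced load = 107 / 3 = 35.6667

35.6667


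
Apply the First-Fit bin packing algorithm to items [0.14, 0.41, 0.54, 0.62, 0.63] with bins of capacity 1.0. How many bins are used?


Place items sequentially using First-Fit:
  Item 0.14 -> new Bin 1
  Item 0.41 -> Bin 1 (now 0.55)
  Item 0.54 -> new Bin 2
  Item 0.62 -> new Bin 3
  Item 0.63 -> new Bin 4
Total bins used = 4

4


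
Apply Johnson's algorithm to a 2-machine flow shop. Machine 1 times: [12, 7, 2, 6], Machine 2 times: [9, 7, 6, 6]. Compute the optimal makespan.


Apply Johnson's rule:
  Group 1 (a <= b): [(3, 2, 6), (4, 6, 6), (2, 7, 7)]
  Group 2 (a > b): [(1, 12, 9)]
Optimal job order: [3, 4, 2, 1]
Schedule:
  Job 3: M1 done at 2, M2 done at 8
  Job 4: M1 done at 8, M2 done at 14
  Job 2: M1 done at 15, M2 done at 22
  Job 1: M1 done at 27, M2 done at 36
Makespan = 36

36


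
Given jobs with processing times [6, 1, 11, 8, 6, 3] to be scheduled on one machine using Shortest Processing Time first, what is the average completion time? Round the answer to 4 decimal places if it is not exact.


Sort jobs by processing time (SPT order): [1, 3, 6, 6, 8, 11]
Compute completion times sequentially:
  Job 1: processing = 1, completes at 1
  Job 2: processing = 3, completes at 4
  Job 3: processing = 6, completes at 10
  Job 4: processing = 6, completes at 16
  Job 5: processing = 8, completes at 24
  Job 6: processing = 11, completes at 35
Sum of completion times = 90
Average completion time = 90/6 = 15.0

15.0


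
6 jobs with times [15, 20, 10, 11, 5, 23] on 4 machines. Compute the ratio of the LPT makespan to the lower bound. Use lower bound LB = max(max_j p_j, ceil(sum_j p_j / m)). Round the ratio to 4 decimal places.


LPT order: [23, 20, 15, 11, 10, 5]
Machine loads after assignment: [23, 20, 20, 21]
LPT makespan = 23
Lower bound = max(max_job, ceil(total/4)) = max(23, 21) = 23
Ratio = 23 / 23 = 1.0

1.0


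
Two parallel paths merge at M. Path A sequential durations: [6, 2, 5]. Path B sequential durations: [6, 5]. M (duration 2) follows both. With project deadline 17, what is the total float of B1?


Forward pass: ES(B1) = sum of predecessors on chain B = 0
EF = ES + duration = 0 + 6 = 6
Backward pass: LF(M) = deadline = 17; LS(M) = 17 - 2 = 15
LF(B1) = LS(M) - sum(successors on chain B) = 15 - 5 = 10
LS = LF - duration = 10 - 6 = 4
Total float = LS - ES = 4 - 0 = 4

4


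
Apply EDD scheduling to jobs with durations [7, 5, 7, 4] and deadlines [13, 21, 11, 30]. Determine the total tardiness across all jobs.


Sort by due date (EDD order): [(7, 11), (7, 13), (5, 21), (4, 30)]
Compute completion times and tardiness:
  Job 1: p=7, d=11, C=7, tardiness=max(0,7-11)=0
  Job 2: p=7, d=13, C=14, tardiness=max(0,14-13)=1
  Job 3: p=5, d=21, C=19, tardiness=max(0,19-21)=0
  Job 4: p=4, d=30, C=23, tardiness=max(0,23-30)=0
Total tardiness = 1

1


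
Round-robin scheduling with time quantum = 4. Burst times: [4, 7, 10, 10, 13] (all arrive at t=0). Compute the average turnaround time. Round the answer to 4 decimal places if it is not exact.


Time quantum = 4
Execution trace:
  J1 runs 4 units, time = 4
  J2 runs 4 units, time = 8
  J3 runs 4 units, time = 12
  J4 runs 4 units, time = 16
  J5 runs 4 units, time = 20
  J2 runs 3 units, time = 23
  J3 runs 4 units, time = 27
  J4 runs 4 units, time = 31
  J5 runs 4 units, time = 35
  J3 runs 2 units, time = 37
  J4 runs 2 units, time = 39
  J5 runs 4 units, time = 43
  J5 runs 1 units, time = 44
Finish times: [4, 23, 37, 39, 44]
Average turnaround = 147/5 = 29.4

29.4


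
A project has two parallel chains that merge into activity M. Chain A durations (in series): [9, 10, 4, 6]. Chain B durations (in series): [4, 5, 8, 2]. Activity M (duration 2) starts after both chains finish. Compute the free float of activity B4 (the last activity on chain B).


ES(B4) = sum of predecessors on chain B = 17
EF(B4) = ES + duration = 17 + 2 = 19
Successor of B4 is M. ES(M) = max(sum(A), sum(B)) = max(29, 19) = 29
Free float = ES(successor) - EF(current) = 29 - 19 = 10

10


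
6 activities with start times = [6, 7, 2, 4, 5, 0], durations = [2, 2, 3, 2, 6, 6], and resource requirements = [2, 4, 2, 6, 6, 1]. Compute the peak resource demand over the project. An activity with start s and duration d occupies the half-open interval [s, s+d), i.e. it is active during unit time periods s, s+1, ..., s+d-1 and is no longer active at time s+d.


Each activity i is active on [start_i, start_i + duration_i).
Compute total resource usage per time slot:
  t=0: active resources = [1], total = 1
  t=1: active resources = [1], total = 1
  t=2: active resources = [2, 1], total = 3
  t=3: active resources = [2, 1], total = 3
  t=4: active resources = [2, 6, 1], total = 9
  t=5: active resources = [6, 6, 1], total = 13
  t=6: active resources = [2, 6], total = 8
  t=7: active resources = [2, 4, 6], total = 12
  t=8: active resources = [4, 6], total = 10
  t=9: active resources = [6], total = 6
  t=10: active resources = [6], total = 6
Peak resource demand = 13

13


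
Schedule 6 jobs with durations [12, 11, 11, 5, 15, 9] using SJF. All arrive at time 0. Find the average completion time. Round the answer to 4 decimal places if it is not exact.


SJF order (ascending): [5, 9, 11, 11, 12, 15]
Completion times:
  Job 1: burst=5, C=5
  Job 2: burst=9, C=14
  Job 3: burst=11, C=25
  Job 4: burst=11, C=36
  Job 5: burst=12, C=48
  Job 6: burst=15, C=63
Average completion = 191/6 = 31.8333

31.8333


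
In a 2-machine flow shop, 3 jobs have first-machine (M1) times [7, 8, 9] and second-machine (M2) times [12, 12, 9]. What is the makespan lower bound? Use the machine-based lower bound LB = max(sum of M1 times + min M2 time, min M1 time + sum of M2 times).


LB1 = sum(M1 times) + min(M2 times) = 24 + 9 = 33
LB2 = min(M1 times) + sum(M2 times) = 7 + 33 = 40
Lower bound = max(LB1, LB2) = max(33, 40) = 40

40


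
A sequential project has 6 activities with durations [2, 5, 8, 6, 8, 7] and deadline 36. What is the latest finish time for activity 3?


LF(activity 3) = deadline - sum of successor durations
Successors: activities 4 through 6 with durations [6, 8, 7]
Sum of successor durations = 21
LF = 36 - 21 = 15

15


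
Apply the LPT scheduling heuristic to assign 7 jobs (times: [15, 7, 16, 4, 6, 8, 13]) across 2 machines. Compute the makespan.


Sort jobs in decreasing order (LPT): [16, 15, 13, 8, 7, 6, 4]
Assign each job to the least loaded machine:
  Machine 1: jobs [16, 8, 7, 4], load = 35
  Machine 2: jobs [15, 13, 6], load = 34
Makespan = max load = 35

35


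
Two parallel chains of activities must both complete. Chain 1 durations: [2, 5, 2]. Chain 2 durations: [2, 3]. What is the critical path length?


Path A total = 2 + 5 + 2 = 9
Path B total = 2 + 3 = 5
Critical path = longest path = max(9, 5) = 9

9


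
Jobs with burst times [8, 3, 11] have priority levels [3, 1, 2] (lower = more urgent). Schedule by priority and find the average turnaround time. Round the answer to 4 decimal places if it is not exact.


Sort by priority (ascending = highest first):
Order: [(1, 3), (2, 11), (3, 8)]
Completion times:
  Priority 1, burst=3, C=3
  Priority 2, burst=11, C=14
  Priority 3, burst=8, C=22
Average turnaround = 39/3 = 13.0

13.0


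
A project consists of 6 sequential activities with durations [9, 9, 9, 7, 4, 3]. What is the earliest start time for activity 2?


Activity 2 starts after activities 1 through 1 complete.
Predecessor durations: [9]
ES = 9 = 9

9


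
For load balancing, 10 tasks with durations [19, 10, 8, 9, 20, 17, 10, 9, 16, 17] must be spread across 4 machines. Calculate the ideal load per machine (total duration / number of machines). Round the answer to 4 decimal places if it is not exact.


Total processing time = 19 + 10 + 8 + 9 + 20 + 17 + 10 + 9 + 16 + 17 = 135
Number of machines = 4
Ideal balanced load = 135 / 4 = 33.75

33.75


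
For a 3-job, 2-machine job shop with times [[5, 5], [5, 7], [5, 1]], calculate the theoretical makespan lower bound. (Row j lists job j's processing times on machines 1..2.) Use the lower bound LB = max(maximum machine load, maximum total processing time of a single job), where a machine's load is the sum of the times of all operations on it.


Machine loads:
  Machine 1: 5 + 5 + 5 = 15
  Machine 2: 5 + 7 + 1 = 13
Max machine load = 15
Job totals:
  Job 1: 10
  Job 2: 12
  Job 3: 6
Max job total = 12
Lower bound = max(15, 12) = 15

15


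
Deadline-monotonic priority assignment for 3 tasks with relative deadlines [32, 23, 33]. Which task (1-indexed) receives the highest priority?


Sort tasks by relative deadline (ascending):
  Task 2: deadline = 23
  Task 1: deadline = 32
  Task 3: deadline = 33
Priority order (highest first): [2, 1, 3]
Highest priority task = 2

2


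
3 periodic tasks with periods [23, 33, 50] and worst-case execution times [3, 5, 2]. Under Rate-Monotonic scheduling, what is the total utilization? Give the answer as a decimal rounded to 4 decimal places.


Compute individual utilizations (exact fractions):
  Task 1: C/T = 3/23 (approx. 0.1304)
  Task 2: C/T = 5/33 (approx. 0.1515)
  Task 3: C/T = 2/50 = 1/25 (approx. 0.04)
Total utilization U = 3/23 + 5/33 + 1/25 = 6109/18975
Rounded to 4 decimal places: U = 0.3219
RM (Liu & Layland) bound for 3 tasks = 0.779763; compare with U = 6109/18975 (approx. 0.321950)
U <= bound, so schedulable by RM sufficient condition.

0.3219


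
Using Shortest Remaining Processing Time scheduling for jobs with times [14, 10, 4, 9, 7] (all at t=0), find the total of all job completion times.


Since all jobs arrive at t=0, SRPT equals SPT ordering.
SPT order: [4, 7, 9, 10, 14]
Completion times:
  Job 1: p=4, C=4
  Job 2: p=7, C=11
  Job 3: p=9, C=20
  Job 4: p=10, C=30
  Job 5: p=14, C=44
Total completion time = 4 + 11 + 20 + 30 + 44 = 109

109


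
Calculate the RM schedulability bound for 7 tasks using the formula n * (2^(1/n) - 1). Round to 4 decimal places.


Compute 2^(1/7) = 1.1040895137
Subtract 1: 1.1040895137 - 1 = 0.1040895137
Multiply by n: 7 * 0.1040895137 = 0.7286265959
Round to 4 dp: 0.7286

0.7286


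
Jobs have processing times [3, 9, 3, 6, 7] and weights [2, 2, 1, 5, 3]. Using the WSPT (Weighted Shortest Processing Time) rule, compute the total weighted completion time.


Compute p/w ratios and sort ascending (WSPT): [(6, 5), (3, 2), (7, 3), (3, 1), (9, 2)]
Compute weighted completion times:
  Job (p=6,w=5): C=6, w*C=5*6=30
  Job (p=3,w=2): C=9, w*C=2*9=18
  Job (p=7,w=3): C=16, w*C=3*16=48
  Job (p=3,w=1): C=19, w*C=1*19=19
  Job (p=9,w=2): C=28, w*C=2*28=56
Total weighted completion time = 171

171


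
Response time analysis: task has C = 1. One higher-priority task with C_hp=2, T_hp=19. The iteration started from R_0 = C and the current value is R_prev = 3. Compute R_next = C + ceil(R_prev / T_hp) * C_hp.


R_next = C + ceil(R_prev / T_hp) * C_hp
ceil(3 / 19) = ceil(0.1579) = 1
Interference = 1 * 2 = 2
R_next = 1 + 2 = 3
R_next = R_prev, so the iteration has converged (response time = 3).

3


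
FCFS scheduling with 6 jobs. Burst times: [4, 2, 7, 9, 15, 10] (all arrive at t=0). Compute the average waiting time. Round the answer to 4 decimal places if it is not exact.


FCFS order (as given): [4, 2, 7, 9, 15, 10]
Waiting times:
  Job 1: wait = 0
  Job 2: wait = 4
  Job 3: wait = 6
  Job 4: wait = 13
  Job 5: wait = 22
  Job 6: wait = 37
Sum of waiting times = 82
Average waiting time = 82/6 = 13.6667

13.6667


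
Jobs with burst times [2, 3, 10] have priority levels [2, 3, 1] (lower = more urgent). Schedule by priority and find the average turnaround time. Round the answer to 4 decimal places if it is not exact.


Sort by priority (ascending = highest first):
Order: [(1, 10), (2, 2), (3, 3)]
Completion times:
  Priority 1, burst=10, C=10
  Priority 2, burst=2, C=12
  Priority 3, burst=3, C=15
Average turnaround = 37/3 = 12.3333

12.3333


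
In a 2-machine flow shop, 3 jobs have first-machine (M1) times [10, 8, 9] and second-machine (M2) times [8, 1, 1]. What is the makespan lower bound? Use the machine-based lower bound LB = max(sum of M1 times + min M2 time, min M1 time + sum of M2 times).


LB1 = sum(M1 times) + min(M2 times) = 27 + 1 = 28
LB2 = min(M1 times) + sum(M2 times) = 8 + 10 = 18
Lower bound = max(LB1, LB2) = max(28, 18) = 28

28


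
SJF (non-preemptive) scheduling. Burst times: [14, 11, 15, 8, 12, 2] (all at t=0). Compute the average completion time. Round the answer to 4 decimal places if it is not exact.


SJF order (ascending): [2, 8, 11, 12, 14, 15]
Completion times:
  Job 1: burst=2, C=2
  Job 2: burst=8, C=10
  Job 3: burst=11, C=21
  Job 4: burst=12, C=33
  Job 5: burst=14, C=47
  Job 6: burst=15, C=62
Average completion = 175/6 = 29.1667

29.1667


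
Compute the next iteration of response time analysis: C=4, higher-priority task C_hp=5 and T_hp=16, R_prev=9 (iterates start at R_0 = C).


R_next = C + ceil(R_prev / T_hp) * C_hp
ceil(9 / 16) = ceil(0.5625) = 1
Interference = 1 * 5 = 5
R_next = 4 + 5 = 9
R_next = R_prev, so the iteration has converged (response time = 9).

9


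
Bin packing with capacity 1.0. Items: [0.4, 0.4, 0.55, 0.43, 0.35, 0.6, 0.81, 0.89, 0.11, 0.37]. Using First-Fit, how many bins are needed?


Place items sequentially using First-Fit:
  Item 0.4 -> new Bin 1
  Item 0.4 -> Bin 1 (now 0.8)
  Item 0.55 -> new Bin 2
  Item 0.43 -> Bin 2 (now 0.98)
  Item 0.35 -> new Bin 3
  Item 0.6 -> Bin 3 (now 0.95)
  Item 0.81 -> new Bin 4
  Item 0.89 -> new Bin 5
  Item 0.11 -> Bin 1 (now 0.91)
  Item 0.37 -> new Bin 6
Total bins used = 6

6


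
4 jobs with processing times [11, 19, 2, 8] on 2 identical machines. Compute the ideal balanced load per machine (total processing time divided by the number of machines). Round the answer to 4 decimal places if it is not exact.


Total processing time = 11 + 19 + 2 + 8 = 40
Number of machines = 2
Ideal balanced load = 40 / 2 = 20.0

20.0


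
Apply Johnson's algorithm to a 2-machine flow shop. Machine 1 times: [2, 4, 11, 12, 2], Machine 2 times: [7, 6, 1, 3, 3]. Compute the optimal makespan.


Apply Johnson's rule:
  Group 1 (a <= b): [(1, 2, 7), (5, 2, 3), (2, 4, 6)]
  Group 2 (a > b): [(4, 12, 3), (3, 11, 1)]
Optimal job order: [1, 5, 2, 4, 3]
Schedule:
  Job 1: M1 done at 2, M2 done at 9
  Job 5: M1 done at 4, M2 done at 12
  Job 2: M1 done at 8, M2 done at 18
  Job 4: M1 done at 20, M2 done at 23
  Job 3: M1 done at 31, M2 done at 32
Makespan = 32

32


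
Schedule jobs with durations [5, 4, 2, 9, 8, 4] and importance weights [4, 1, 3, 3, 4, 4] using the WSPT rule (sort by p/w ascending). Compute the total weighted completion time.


Compute p/w ratios and sort ascending (WSPT): [(2, 3), (4, 4), (5, 4), (8, 4), (9, 3), (4, 1)]
Compute weighted completion times:
  Job (p=2,w=3): C=2, w*C=3*2=6
  Job (p=4,w=4): C=6, w*C=4*6=24
  Job (p=5,w=4): C=11, w*C=4*11=44
  Job (p=8,w=4): C=19, w*C=4*19=76
  Job (p=9,w=3): C=28, w*C=3*28=84
  Job (p=4,w=1): C=32, w*C=1*32=32
Total weighted completion time = 266

266


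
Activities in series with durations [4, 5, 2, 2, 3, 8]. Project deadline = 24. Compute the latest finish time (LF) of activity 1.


LF(activity 1) = deadline - sum of successor durations
Successors: activities 2 through 6 with durations [5, 2, 2, 3, 8]
Sum of successor durations = 20
LF = 24 - 20 = 4

4


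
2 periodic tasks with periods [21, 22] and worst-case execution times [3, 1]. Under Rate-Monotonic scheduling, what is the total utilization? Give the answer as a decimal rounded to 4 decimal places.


Compute individual utilizations (exact fractions):
  Task 1: C/T = 3/21 = 1/7 (approx. 0.1429)
  Task 2: C/T = 1/22 (approx. 0.0455)
Total utilization U = 1/7 + 1/22 = 29/154
Rounded to 4 decimal places: U = 0.1883
RM (Liu & Layland) bound for 2 tasks = 0.828427; compare with U = 29/154 (approx. 0.188312)
U <= bound, so schedulable by RM sufficient condition.

0.1883


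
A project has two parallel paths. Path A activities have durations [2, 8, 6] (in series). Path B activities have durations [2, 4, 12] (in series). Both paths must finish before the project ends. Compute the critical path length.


Path A total = 2 + 8 + 6 = 16
Path B total = 2 + 4 + 12 = 18
Critical path = longest path = max(16, 18) = 18

18


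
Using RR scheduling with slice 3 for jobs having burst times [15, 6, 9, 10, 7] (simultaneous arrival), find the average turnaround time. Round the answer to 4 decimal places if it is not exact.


Time quantum = 3
Execution trace:
  J1 runs 3 units, time = 3
  J2 runs 3 units, time = 6
  J3 runs 3 units, time = 9
  J4 runs 3 units, time = 12
  J5 runs 3 units, time = 15
  J1 runs 3 units, time = 18
  J2 runs 3 units, time = 21
  J3 runs 3 units, time = 24
  J4 runs 3 units, time = 27
  J5 runs 3 units, time = 30
  J1 runs 3 units, time = 33
  J3 runs 3 units, time = 36
  J4 runs 3 units, time = 39
  J5 runs 1 units, time = 40
  J1 runs 3 units, time = 43
  J4 runs 1 units, time = 44
  J1 runs 3 units, time = 47
Finish times: [47, 21, 36, 44, 40]
Average turnaround = 188/5 = 37.6

37.6


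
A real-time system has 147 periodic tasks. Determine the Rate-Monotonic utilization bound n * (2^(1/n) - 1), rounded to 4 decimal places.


Compute 2^(1/147) = 1.0047264214
Subtract 1: 1.0047264214 - 1 = 0.0047264214
Multiply by n: 147 * 0.0047264214 = 0.6947839458
Round to 4 dp: 0.6948

0.6948


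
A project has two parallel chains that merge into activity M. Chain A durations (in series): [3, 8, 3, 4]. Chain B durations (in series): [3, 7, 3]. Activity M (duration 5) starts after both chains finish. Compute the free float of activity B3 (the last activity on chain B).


ES(B3) = sum of predecessors on chain B = 10
EF(B3) = ES + duration = 10 + 3 = 13
Successor of B3 is M. ES(M) = max(sum(A), sum(B)) = max(18, 13) = 18
Free float = ES(successor) - EF(current) = 18 - 13 = 5

5


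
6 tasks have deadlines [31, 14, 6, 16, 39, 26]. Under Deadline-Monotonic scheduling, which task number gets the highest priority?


Sort tasks by relative deadline (ascending):
  Task 3: deadline = 6
  Task 2: deadline = 14
  Task 4: deadline = 16
  Task 6: deadline = 26
  Task 1: deadline = 31
  Task 5: deadline = 39
Priority order (highest first): [3, 2, 4, 6, 1, 5]
Highest priority task = 3

3


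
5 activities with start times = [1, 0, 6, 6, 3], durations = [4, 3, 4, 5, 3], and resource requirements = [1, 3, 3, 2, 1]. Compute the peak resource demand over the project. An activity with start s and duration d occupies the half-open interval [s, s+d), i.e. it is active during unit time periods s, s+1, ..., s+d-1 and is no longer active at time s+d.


Each activity i is active on [start_i, start_i + duration_i).
Compute total resource usage per time slot:
  t=0: active resources = [3], total = 3
  t=1: active resources = [1, 3], total = 4
  t=2: active resources = [1, 3], total = 4
  t=3: active resources = [1, 1], total = 2
  t=4: active resources = [1, 1], total = 2
  t=5: active resources = [1], total = 1
  t=6: active resources = [3, 2], total = 5
  t=7: active resources = [3, 2], total = 5
  t=8: active resources = [3, 2], total = 5
  t=9: active resources = [3, 2], total = 5
  t=10: active resources = [2], total = 2
Peak resource demand = 5

5


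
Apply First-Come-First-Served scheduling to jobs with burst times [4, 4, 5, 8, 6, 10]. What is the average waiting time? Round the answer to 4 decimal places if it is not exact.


FCFS order (as given): [4, 4, 5, 8, 6, 10]
Waiting times:
  Job 1: wait = 0
  Job 2: wait = 4
  Job 3: wait = 8
  Job 4: wait = 13
  Job 5: wait = 21
  Job 6: wait = 27
Sum of waiting times = 73
Average waiting time = 73/6 = 12.1667

12.1667


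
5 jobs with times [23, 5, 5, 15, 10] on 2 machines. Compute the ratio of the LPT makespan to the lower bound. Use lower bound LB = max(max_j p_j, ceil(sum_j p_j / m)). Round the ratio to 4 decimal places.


LPT order: [23, 15, 10, 5, 5]
Machine loads after assignment: [28, 30]
LPT makespan = 30
Lower bound = max(max_job, ceil(total/2)) = max(23, 29) = 29
Ratio = 30 / 29 = 1.0345

1.0345


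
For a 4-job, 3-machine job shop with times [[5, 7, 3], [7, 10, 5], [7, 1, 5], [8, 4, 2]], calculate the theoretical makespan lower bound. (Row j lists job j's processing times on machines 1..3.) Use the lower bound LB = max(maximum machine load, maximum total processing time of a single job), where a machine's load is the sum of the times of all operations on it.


Machine loads:
  Machine 1: 5 + 7 + 7 + 8 = 27
  Machine 2: 7 + 10 + 1 + 4 = 22
  Machine 3: 3 + 5 + 5 + 2 = 15
Max machine load = 27
Job totals:
  Job 1: 15
  Job 2: 22
  Job 3: 13
  Job 4: 14
Max job total = 22
Lower bound = max(27, 22) = 27

27


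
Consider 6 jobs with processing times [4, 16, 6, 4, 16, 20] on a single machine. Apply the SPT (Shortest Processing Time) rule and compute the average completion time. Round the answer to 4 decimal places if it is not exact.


Sort jobs by processing time (SPT order): [4, 4, 6, 16, 16, 20]
Compute completion times sequentially:
  Job 1: processing = 4, completes at 4
  Job 2: processing = 4, completes at 8
  Job 3: processing = 6, completes at 14
  Job 4: processing = 16, completes at 30
  Job 5: processing = 16, completes at 46
  Job 6: processing = 20, completes at 66
Sum of completion times = 168
Average completion time = 168/6 = 28.0

28.0


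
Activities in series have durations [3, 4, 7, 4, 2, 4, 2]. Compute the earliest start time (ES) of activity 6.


Activity 6 starts after activities 1 through 5 complete.
Predecessor durations: [3, 4, 7, 4, 2]
ES = 3 + 4 + 7 + 4 + 2 = 20

20


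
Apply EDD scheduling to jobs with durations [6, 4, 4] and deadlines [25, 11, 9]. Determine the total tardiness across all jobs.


Sort by due date (EDD order): [(4, 9), (4, 11), (6, 25)]
Compute completion times and tardiness:
  Job 1: p=4, d=9, C=4, tardiness=max(0,4-9)=0
  Job 2: p=4, d=11, C=8, tardiness=max(0,8-11)=0
  Job 3: p=6, d=25, C=14, tardiness=max(0,14-25)=0
Total tardiness = 0

0


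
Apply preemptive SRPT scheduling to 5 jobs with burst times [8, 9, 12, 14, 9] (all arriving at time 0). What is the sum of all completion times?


Since all jobs arrive at t=0, SRPT equals SPT ordering.
SPT order: [8, 9, 9, 12, 14]
Completion times:
  Job 1: p=8, C=8
  Job 2: p=9, C=17
  Job 3: p=9, C=26
  Job 4: p=12, C=38
  Job 5: p=14, C=52
Total completion time = 8 + 17 + 26 + 38 + 52 = 141

141


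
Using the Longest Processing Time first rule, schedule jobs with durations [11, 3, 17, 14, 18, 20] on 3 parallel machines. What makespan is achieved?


Sort jobs in decreasing order (LPT): [20, 18, 17, 14, 11, 3]
Assign each job to the least loaded machine:
  Machine 1: jobs [20, 3], load = 23
  Machine 2: jobs [18, 11], load = 29
  Machine 3: jobs [17, 14], load = 31
Makespan = max load = 31

31


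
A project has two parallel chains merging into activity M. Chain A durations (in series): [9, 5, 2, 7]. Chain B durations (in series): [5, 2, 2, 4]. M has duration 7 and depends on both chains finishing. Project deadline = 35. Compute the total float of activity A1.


Forward pass: ES(A1) = sum of predecessors on chain A = 0
EF = ES + duration = 0 + 9 = 9
Backward pass: LF(M) = deadline = 35; LS(M) = 35 - 7 = 28
LF(A1) = LS(M) - sum(successors on chain A) = 28 - 14 = 14
LS = LF - duration = 14 - 9 = 5
Total float = LS - ES = 5 - 0 = 5

5


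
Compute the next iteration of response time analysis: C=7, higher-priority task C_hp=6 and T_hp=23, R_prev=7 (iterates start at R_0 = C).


R_next = C + ceil(R_prev / T_hp) * C_hp
ceil(7 / 23) = ceil(0.3043) = 1
Interference = 1 * 6 = 6
R_next = 7 + 6 = 13

13


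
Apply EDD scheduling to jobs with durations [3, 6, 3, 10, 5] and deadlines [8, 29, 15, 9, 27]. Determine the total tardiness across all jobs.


Sort by due date (EDD order): [(3, 8), (10, 9), (3, 15), (5, 27), (6, 29)]
Compute completion times and tardiness:
  Job 1: p=3, d=8, C=3, tardiness=max(0,3-8)=0
  Job 2: p=10, d=9, C=13, tardiness=max(0,13-9)=4
  Job 3: p=3, d=15, C=16, tardiness=max(0,16-15)=1
  Job 4: p=5, d=27, C=21, tardiness=max(0,21-27)=0
  Job 5: p=6, d=29, C=27, tardiness=max(0,27-29)=0
Total tardiness = 5

5


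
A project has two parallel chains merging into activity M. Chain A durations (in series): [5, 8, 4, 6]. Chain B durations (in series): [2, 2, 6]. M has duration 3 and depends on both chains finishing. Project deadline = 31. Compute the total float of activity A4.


Forward pass: ES(A4) = sum of predecessors on chain A = 17
EF = ES + duration = 17 + 6 = 23
Backward pass: LF(M) = deadline = 31; LS(M) = 31 - 3 = 28
LF(A4) = LS(M) - sum(successors on chain A) = 28 - 0 = 28
LS = LF - duration = 28 - 6 = 22
Total float = LS - ES = 22 - 17 = 5

5


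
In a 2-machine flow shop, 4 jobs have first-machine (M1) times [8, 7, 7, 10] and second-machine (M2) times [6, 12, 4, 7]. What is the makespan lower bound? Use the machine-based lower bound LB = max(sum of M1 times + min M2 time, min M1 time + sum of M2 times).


LB1 = sum(M1 times) + min(M2 times) = 32 + 4 = 36
LB2 = min(M1 times) + sum(M2 times) = 7 + 29 = 36
Lower bound = max(LB1, LB2) = max(36, 36) = 36

36


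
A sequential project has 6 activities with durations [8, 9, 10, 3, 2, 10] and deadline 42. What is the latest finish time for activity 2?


LF(activity 2) = deadline - sum of successor durations
Successors: activities 3 through 6 with durations [10, 3, 2, 10]
Sum of successor durations = 25
LF = 42 - 25 = 17

17


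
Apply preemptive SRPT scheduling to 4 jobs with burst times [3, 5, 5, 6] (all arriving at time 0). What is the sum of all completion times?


Since all jobs arrive at t=0, SRPT equals SPT ordering.
SPT order: [3, 5, 5, 6]
Completion times:
  Job 1: p=3, C=3
  Job 2: p=5, C=8
  Job 3: p=5, C=13
  Job 4: p=6, C=19
Total completion time = 3 + 8 + 13 + 19 = 43

43


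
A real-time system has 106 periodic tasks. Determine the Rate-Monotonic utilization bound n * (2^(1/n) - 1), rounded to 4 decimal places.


Compute 2^(1/106) = 1.0065605511
Subtract 1: 1.0065605511 - 1 = 0.0065605511
Multiply by n: 106 * 0.0065605511 = 0.6954184166
Round to 4 dp: 0.6954

0.6954


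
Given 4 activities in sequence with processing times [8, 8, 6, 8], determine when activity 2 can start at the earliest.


Activity 2 starts after activities 1 through 1 complete.
Predecessor durations: [8]
ES = 8 = 8

8


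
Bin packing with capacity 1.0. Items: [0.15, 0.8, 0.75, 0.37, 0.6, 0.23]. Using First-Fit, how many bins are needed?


Place items sequentially using First-Fit:
  Item 0.15 -> new Bin 1
  Item 0.8 -> Bin 1 (now 0.95)
  Item 0.75 -> new Bin 2
  Item 0.37 -> new Bin 3
  Item 0.6 -> Bin 3 (now 0.97)
  Item 0.23 -> Bin 2 (now 0.98)
Total bins used = 3

3


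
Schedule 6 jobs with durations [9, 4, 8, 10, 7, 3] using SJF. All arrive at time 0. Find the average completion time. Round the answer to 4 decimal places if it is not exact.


SJF order (ascending): [3, 4, 7, 8, 9, 10]
Completion times:
  Job 1: burst=3, C=3
  Job 2: burst=4, C=7
  Job 3: burst=7, C=14
  Job 4: burst=8, C=22
  Job 5: burst=9, C=31
  Job 6: burst=10, C=41
Average completion = 118/6 = 19.6667

19.6667


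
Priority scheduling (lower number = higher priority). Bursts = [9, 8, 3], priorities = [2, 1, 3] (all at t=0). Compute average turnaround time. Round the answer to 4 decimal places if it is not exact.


Sort by priority (ascending = highest first):
Order: [(1, 8), (2, 9), (3, 3)]
Completion times:
  Priority 1, burst=8, C=8
  Priority 2, burst=9, C=17
  Priority 3, burst=3, C=20
Average turnaround = 45/3 = 15.0

15.0


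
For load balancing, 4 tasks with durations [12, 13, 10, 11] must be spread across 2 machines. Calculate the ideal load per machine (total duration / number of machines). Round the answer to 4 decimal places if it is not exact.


Total processing time = 12 + 13 + 10 + 11 = 46
Number of machines = 2
Ideal balanced load = 46 / 2 = 23.0

23.0


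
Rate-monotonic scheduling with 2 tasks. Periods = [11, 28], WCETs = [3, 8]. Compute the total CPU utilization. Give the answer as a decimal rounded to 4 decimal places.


Compute individual utilizations (exact fractions):
  Task 1: C/T = 3/11 (approx. 0.2727)
  Task 2: C/T = 8/28 = 2/7 (approx. 0.2857)
Total utilization U = 3/11 + 2/7 = 43/77
Rounded to 4 decimal places: U = 0.5584
RM (Liu & Layland) bound for 2 tasks = 0.828427; compare with U = 43/77 (approx. 0.558442)
U <= bound, so schedulable by RM sufficient condition.

0.5584


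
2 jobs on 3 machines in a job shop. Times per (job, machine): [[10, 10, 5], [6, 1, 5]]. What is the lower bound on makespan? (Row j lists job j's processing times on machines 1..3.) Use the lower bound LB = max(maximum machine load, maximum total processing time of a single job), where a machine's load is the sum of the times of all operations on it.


Machine loads:
  Machine 1: 10 + 6 = 16
  Machine 2: 10 + 1 = 11
  Machine 3: 5 + 5 = 10
Max machine load = 16
Job totals:
  Job 1: 25
  Job 2: 12
Max job total = 25
Lower bound = max(16, 25) = 25

25


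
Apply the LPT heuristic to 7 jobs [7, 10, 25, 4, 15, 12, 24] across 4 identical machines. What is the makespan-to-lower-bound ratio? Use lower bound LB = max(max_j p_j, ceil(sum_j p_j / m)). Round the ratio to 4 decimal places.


LPT order: [25, 24, 15, 12, 10, 7, 4]
Machine loads after assignment: [25, 24, 26, 22]
LPT makespan = 26
Lower bound = max(max_job, ceil(total/4)) = max(25, 25) = 25
Ratio = 26 / 25 = 1.04

1.04


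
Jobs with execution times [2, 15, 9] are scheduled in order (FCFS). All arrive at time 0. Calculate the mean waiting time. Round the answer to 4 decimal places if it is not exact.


FCFS order (as given): [2, 15, 9]
Waiting times:
  Job 1: wait = 0
  Job 2: wait = 2
  Job 3: wait = 17
Sum of waiting times = 19
Average waiting time = 19/3 = 6.3333

6.3333


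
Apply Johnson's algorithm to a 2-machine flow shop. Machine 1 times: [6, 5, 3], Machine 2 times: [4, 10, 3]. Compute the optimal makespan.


Apply Johnson's rule:
  Group 1 (a <= b): [(3, 3, 3), (2, 5, 10)]
  Group 2 (a > b): [(1, 6, 4)]
Optimal job order: [3, 2, 1]
Schedule:
  Job 3: M1 done at 3, M2 done at 6
  Job 2: M1 done at 8, M2 done at 18
  Job 1: M1 done at 14, M2 done at 22
Makespan = 22

22


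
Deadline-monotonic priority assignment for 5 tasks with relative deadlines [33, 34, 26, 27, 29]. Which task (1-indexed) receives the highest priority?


Sort tasks by relative deadline (ascending):
  Task 3: deadline = 26
  Task 4: deadline = 27
  Task 5: deadline = 29
  Task 1: deadline = 33
  Task 2: deadline = 34
Priority order (highest first): [3, 4, 5, 1, 2]
Highest priority task = 3

3


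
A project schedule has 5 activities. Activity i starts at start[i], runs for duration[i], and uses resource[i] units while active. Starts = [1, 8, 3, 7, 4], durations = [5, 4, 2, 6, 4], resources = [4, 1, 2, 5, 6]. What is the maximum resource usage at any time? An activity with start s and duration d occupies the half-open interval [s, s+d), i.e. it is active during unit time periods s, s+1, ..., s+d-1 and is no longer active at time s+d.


Each activity i is active on [start_i, start_i + duration_i).
Compute total resource usage per time slot:
  t=0: active resources = [], total = 0
  t=1: active resources = [4], total = 4
  t=2: active resources = [4], total = 4
  t=3: active resources = [4, 2], total = 6
  t=4: active resources = [4, 2, 6], total = 12
  t=5: active resources = [4, 6], total = 10
  t=6: active resources = [6], total = 6
  t=7: active resources = [5, 6], total = 11
  t=8: active resources = [1, 5], total = 6
  t=9: active resources = [1, 5], total = 6
  t=10: active resources = [1, 5], total = 6
  t=11: active resources = [1, 5], total = 6
  t=12: active resources = [5], total = 5
Peak resource demand = 12

12
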